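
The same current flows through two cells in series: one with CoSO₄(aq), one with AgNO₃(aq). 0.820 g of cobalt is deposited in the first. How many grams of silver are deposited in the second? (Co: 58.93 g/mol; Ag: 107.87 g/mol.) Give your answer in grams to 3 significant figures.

3.00 g

n(Co) = 0.820 / 58.93 = 0.01391 mol
Co²⁺ + 2e⁻ → Co, so n(e⁻) = 2 × 0.01391 = 0.02782 mol
Since the cells are in series, n(e⁻) in the Ag cell is also 0.02782 mol.
Ag⁺ + e⁻ → Ag, so n(Ag) = 0.02782 mol
m(Ag) = 0.02782 × 107.87 = 3.00 g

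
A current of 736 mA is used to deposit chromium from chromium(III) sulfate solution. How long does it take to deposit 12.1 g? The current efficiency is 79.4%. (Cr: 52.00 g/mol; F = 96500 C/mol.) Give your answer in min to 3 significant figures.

1920 min

n(Cr) = 12.1 / 52.00 = 0.2327 mol
Cr³⁺ + 3e⁻ → Cr, so n(e⁻) = 3 × 0.2327 = 0.6981 mol
Q = 0.6981 × 96500 / 0.794 = 84840 C
t = Q / I = 84840 / 0.736 = 1.153×10^5 s = 1920 min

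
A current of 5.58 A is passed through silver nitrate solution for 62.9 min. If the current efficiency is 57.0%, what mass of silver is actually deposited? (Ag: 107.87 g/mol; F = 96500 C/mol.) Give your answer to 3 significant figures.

Q = 5.58 × 3774 = 21060 C
n(e⁻) = 21060 / 96500 = 0.2182 mol
Ag⁺ + e⁻ → Ag, so theoretical m(Ag) = 0.2182 × 107.87 = 23.54 g
Actual mass = 57.0% × 23.54 = 13.4 g

13.4 g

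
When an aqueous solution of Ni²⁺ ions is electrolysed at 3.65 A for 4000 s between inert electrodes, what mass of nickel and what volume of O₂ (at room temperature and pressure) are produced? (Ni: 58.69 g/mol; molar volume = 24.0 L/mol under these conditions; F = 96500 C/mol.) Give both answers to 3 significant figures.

4.44 g Ni; 0.908 L O₂

Q = 3.65 × 4000 = 14600 C; n(e⁻) = 14600 / 96500 = 0.1513 mol
Cathode: Ni²⁺ + 2e⁻ → Ni → n(Ni) = 0.1513/2 = 0.07565 mol → 4.44 g
Anode: 2H₂O → O₂ + 4H⁺ + 4e⁻ → n(O₂) = 0.1513/4 = 0.03783 mol → 0.908 L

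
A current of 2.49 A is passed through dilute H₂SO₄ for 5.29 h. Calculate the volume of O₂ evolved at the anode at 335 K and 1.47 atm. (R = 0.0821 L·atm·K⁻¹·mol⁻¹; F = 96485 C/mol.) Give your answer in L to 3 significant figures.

Q = It = 2.49 × 19044 = 47420 C
Moles of electrons = 47420 / 96485 = 0.4915 mol
2H₂O → O₂ + 4H⁺ + 4e⁻, so n(O₂) = 0.4915 / 4 = 0.1229 mol
V = nRT/P = 0.1229 × 0.0821 × 335 / 1.47 = 2.299 L

2.30 L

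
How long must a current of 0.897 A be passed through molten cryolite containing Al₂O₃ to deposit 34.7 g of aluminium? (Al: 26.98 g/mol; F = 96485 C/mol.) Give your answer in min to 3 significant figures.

n(Al) = 34.7 / 26.98 = 1.286 mol
Al³⁺ + 3e⁻ → Al, so n(e⁻) = 3 × 1.286 = 3.858 mol
Q = 3.858 × 96485 = 3.722×10^5 C
t = Q / I = 3.722×10^5 / 0.897 = 4.149×10^5 s = 6920 min

6920 min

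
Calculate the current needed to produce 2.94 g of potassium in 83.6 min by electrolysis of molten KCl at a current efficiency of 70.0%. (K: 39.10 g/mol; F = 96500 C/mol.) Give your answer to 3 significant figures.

n(K) = 2.94 / 39.10 = 0.07519 mol
K⁺ + e⁻ → K, so n(e⁻) = 0.07519 mol
Q = 0.07519 × 96500 / 0.700 = 10370 C
I = Q / t = 10370 / 5016 s = 2.07 A

2.07 A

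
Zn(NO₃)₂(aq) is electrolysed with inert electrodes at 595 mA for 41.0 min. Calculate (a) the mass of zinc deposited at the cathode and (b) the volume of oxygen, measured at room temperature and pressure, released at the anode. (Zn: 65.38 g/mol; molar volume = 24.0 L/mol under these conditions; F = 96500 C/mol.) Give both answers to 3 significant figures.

Q = 0.595 × 2460 = 1464 C; n(e⁻) = 1464 / 96500 = 0.01517 mol
Cathode: Zn²⁺ + 2e⁻ → Zn → n(Zn) = 0.01517/2 = 0.007585 mol → 0.496 g
Anode: 2H₂O → O₂ + 4H⁺ + 4e⁻ → n(O₂) = 0.01517/4 = 0.003793 mol → 0.0910 L

0.496 g Zn; 0.0910 L O₂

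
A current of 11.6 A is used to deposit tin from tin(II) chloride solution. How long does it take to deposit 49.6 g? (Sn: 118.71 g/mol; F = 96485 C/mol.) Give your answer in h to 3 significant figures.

n(Sn) = 49.6 / 118.71 = 0.4178 mol
Sn²⁺ + 2e⁻ → Sn, so n(e⁻) = 2 × 0.4178 = 0.8356 mol
Q = 0.8356 × 96485 = 80620 C
t = Q / I = 80620 / 11.6 = 6950 s = 1.93 h

1.93 h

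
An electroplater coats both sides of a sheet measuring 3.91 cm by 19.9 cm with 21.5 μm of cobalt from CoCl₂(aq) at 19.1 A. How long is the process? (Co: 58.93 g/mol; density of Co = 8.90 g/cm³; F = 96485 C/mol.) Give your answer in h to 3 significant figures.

Plated area = 2 × 3.91 × 19.9 = 155.6 cm²
Volume = 155.6 × 21.5×10⁻⁴ cm = 0.3345 cm³
m(Co) = 0.3345 × 8.90 = 2.977 g
n(Co) = 2.977 / 58.93 = 0.05052 mol; n(e⁻) = 2 × 0.05052 = 0.1010 mol
Q = 0.1010 × 96485 = 9745 C
t = 9745 / 19.1 = 510.2 s = 0.142 h

0.142 h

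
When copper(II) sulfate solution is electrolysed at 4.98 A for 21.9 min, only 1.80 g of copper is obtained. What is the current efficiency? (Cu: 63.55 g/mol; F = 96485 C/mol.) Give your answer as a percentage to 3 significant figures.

Q = 4.98 × 1314 = 6544 C
n(e⁻) = 6544 / 96485 = 0.06782 mol
Cu²⁺ + 2e⁻ → Cu, so theoretical n(Cu) = 0.03391 mol → 2.155 g
Efficiency = 1.80 / 2.155 = 0.8353 = 83.5%

83.5%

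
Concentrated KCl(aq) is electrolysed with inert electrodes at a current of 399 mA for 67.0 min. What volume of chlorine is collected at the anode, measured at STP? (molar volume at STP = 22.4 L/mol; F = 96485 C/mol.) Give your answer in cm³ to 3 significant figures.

186 cm³

Charge passed = 0.399 × 4020 = 1604 C
n(e⁻) = Q/F = 1604/96485 = 0.01662 mol
2Cl⁻ → Cl₂ + 2e⁻, so n(Cl₂) = 0.01662 / 2 = 0.008310 mol
V = 0.008310 × 22.4 = 0.1861 L
= 186 cm³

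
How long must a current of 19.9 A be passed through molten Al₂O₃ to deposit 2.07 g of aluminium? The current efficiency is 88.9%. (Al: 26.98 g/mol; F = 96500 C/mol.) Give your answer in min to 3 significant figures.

20.9 min

n(Al) = 2.07 / 26.98 = 0.07672 mol
Al³⁺ + 3e⁻ → Al, so n(e⁻) = 3 × 0.07672 = 0.2302 mol
Q = 0.2302 × 96500 / 0.889 = 24990 C
t = Q / I = 24990 / 19.9 = 1256 s = 20.9 min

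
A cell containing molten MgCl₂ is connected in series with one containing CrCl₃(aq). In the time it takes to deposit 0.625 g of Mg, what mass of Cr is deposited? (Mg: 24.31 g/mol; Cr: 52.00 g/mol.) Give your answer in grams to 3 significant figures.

n(Mg) = 0.625 / 24.31 = 0.02571 mol
Mg²⁺ + 2e⁻ → Mg, so n(e⁻) = 2 × 0.02571 = 0.05142 mol
In series, the same 0.05142 mol of electrons flows through the second cell.
Cr³⁺ + 3e⁻ → Cr, so n(Cr) = 0.05142 / 3 = 0.01714 mol
m(Cr) = 0.01714 × 52.00 = 0.891 g

0.891 g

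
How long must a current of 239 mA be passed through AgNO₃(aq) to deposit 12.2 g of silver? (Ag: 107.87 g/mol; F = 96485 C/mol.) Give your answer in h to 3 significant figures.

n(Ag) = 12.2 / 107.87 = 0.1131 mol
Ag⁺ + e⁻ → Ag, so n(e⁻) = 0.1131 mol
Q = 0.1131 × 96485 = 10910 C
t = Q / I = 10910 / 0.239 = 45650 s = 12.7 h

12.7 h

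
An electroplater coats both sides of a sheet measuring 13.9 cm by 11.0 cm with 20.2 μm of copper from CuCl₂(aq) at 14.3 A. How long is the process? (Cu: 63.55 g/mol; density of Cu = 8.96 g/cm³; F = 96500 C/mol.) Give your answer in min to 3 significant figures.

Plated area = 2 × 13.9 × 11.0 = 305.8 cm²
Volume = 305.8 × 20.2×10⁻⁴ cm = 0.6177 cm³
m(Cu) = 0.6177 × 8.96 = 5.535 g
n(Cu) = 5.535 / 63.55 = 0.08710 mol; n(e⁻) = 2 × 0.08710 = 0.1742 mol
Q = 0.1742 × 96500 = 16810 C
t = 16810 / 14.3 = 1176 s = 19.6 min

19.6 min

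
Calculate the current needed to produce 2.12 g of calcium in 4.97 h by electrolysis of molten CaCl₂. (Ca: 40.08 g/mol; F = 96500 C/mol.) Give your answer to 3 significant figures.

n(Ca) = 2.12 / 40.08 = 0.05289 mol
Ca²⁺ + 2e⁻ → Ca, so n(e⁻) = 2 × 0.05289 = 0.1058 mol
Q = 0.1058 × 96500 = 10210 C
I = Q / t = 10210 / 17892 s = 0.571 A

0.571 A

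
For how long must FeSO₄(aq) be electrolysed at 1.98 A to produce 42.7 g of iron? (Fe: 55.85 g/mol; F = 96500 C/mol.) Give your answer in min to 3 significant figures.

1240 min

n(Fe) = 42.7 / 55.85 = 0.7645 mol
Fe²⁺ + 2e⁻ → Fe, so n(e⁻) = 2 × 0.7645 = 1.529 mol
Q = 1.529 × 96500 = 1.475×10^5 C
t = Q / I = 1.475×10^5 / 1.98 = 74490 s = 1240 min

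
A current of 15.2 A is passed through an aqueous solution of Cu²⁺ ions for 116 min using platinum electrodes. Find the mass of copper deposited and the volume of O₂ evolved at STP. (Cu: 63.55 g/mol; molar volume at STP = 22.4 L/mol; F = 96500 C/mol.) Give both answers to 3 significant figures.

Q = 15.2 × 6960 = 1.058×10^5 C; n(e⁻) = 1.058×10^5 / 96500 = 1.096 mol
Cathode: Cu²⁺ + 2e⁻ → Cu → n(Cu) = 1.096/2 = 0.5480 mol → 34.8 g
Anode: 2H₂O → O₂ + 4H⁺ + 4e⁻ → n(O₂) = 1.096/4 = 0.2740 mol → 6.14 L

34.8 g Cu; 6.14 L O₂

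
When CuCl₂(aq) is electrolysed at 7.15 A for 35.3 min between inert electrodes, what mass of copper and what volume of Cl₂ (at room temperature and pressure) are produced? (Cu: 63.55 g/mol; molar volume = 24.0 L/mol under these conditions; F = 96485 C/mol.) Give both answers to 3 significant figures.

Q = 7.15 × 2118 = 15140 C; n(e⁻) = 15140 / 96485 = 0.1569 mol
Cathode: Cu²⁺ + 2e⁻ → Cu → n(Cu) = 0.1569/2 = 0.07845 mol → 4.99 g
Anode: 2Cl⁻ → Cl₂ + 2e⁻ → n(Cl₂) = 0.1569/2 = 0.07845 mol → 1.88 L

4.99 g Cu; 1.88 L Cl₂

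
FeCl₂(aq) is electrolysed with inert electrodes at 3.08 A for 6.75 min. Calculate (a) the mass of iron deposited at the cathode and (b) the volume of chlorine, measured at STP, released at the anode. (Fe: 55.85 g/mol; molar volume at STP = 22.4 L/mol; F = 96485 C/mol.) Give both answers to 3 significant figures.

Q = 3.08 × 405 = 1247 C; n(e⁻) = 1247 / 96485 = 0.01292 mol
Cathode: Fe²⁺ + 2e⁻ → Fe → n(Fe) = 0.01292/2 = 0.006460 mol → 0.361 g
Anode: 2Cl⁻ → Cl₂ + 2e⁻ → n(Cl₂) = 0.01292/2 = 0.006460 mol → 0.145 L

0.361 g Fe; 0.145 L Cl₂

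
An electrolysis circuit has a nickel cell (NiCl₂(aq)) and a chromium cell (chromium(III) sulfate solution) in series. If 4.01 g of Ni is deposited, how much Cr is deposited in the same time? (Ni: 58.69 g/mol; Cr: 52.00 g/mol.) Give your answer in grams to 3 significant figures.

2.37 g

n(Ni) = 4.01 / 58.69 = 0.06833 mol
Ni²⁺ + 2e⁻ → Ni, so n(e⁻) = 2 × 0.06833 = 0.1367 mol
The cells are in series, so the same charge (and hence the same n(e⁻) = 0.1367 mol) passes through both.
Cr³⁺ + 3e⁻ → Cr, so n(Cr) = 0.1367 / 3 = 0.04557 mol
m(Cr) = 0.04557 × 52.00 = 2.37 g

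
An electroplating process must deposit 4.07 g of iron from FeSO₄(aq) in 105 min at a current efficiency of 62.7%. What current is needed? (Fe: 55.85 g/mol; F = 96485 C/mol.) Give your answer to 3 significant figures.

n(Fe) = 4.07 / 55.85 = 0.07287 mol
Fe²⁺ + 2e⁻ → Fe, so n(e⁻) = 2 × 0.07287 = 0.1457 mol
Q = 0.1457 × 96485 / 0.627 = 22420 C
I = Q / t = 22420 / 6300 s = 3.56 A

3.56 A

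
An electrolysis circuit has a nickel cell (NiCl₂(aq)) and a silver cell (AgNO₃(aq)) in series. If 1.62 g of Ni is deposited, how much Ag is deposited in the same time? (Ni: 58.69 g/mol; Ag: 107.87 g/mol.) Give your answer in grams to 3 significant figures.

5.95 g

n(Ni) = 1.62 / 58.69 = 0.02760 mol
Ni²⁺ + 2e⁻ → Ni, so n(e⁻) = 2 × 0.02760 = 0.05520 mol
In series, the same 0.05520 mol of electrons flows through the second cell.
Ag⁺ + e⁻ → Ag, so n(Ag) = 0.05520 mol
m(Ag) = 0.05520 × 107.87 = 5.95 g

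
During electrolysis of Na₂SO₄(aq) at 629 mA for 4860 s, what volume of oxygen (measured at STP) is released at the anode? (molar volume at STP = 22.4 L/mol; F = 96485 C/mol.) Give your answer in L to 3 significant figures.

0.177 L

Q = 0.629 A × 4860 s = 3057 C
n(e⁻) = 3057 / 96485 = 0.03168 mol
2H₂O → O₂ + 4H⁺ + 4e⁻, so n(O₂) = 0.03168 / 4 = 0.007920 mol
V = 0.007920 × 22.4 = 0.1774 L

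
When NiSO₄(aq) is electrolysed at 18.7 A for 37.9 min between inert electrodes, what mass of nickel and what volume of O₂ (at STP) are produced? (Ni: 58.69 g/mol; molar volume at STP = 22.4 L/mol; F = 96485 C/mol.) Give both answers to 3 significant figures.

Q = 18.7 × 2274 = 42520 C; n(e⁻) = 42520 / 96485 = 0.4407 mol
Cathode: Ni²⁺ + 2e⁻ → Ni → n(Ni) = 0.4407/2 = 0.2204 mol → 12.9 g
Anode: 2H₂O → O₂ + 4H⁺ + 4e⁻ → n(O₂) = 0.4407/4 = 0.1102 mol → 2.47 L

12.9 g Ni; 2.47 L O₂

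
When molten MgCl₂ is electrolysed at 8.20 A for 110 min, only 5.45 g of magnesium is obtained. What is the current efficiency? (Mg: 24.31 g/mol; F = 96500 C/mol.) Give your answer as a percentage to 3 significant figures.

Q = 8.20 × 6600 = 54120 C
n(e⁻) = 54120 / 96500 = 0.5608 mol
Mg²⁺ + 2e⁻ → Mg, so theoretical n(Mg) = 0.2804 mol → 6.817 g
Efficiency = 5.45 / 6.817 = 0.7995 = 79.9%

79.9%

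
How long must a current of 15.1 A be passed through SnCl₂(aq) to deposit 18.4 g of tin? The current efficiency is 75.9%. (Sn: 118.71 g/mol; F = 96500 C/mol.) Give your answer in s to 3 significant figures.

n(Sn) = 18.4 / 118.71 = 0.1550 mol
Sn²⁺ + 2e⁻ → Sn, so n(e⁻) = 2 × 0.1550 = 0.3100 mol
Q = 0.3100 × 96500 / 0.759 = 39410 C
t = Q / I = 39410 / 15.1 = 2610 s

2610 s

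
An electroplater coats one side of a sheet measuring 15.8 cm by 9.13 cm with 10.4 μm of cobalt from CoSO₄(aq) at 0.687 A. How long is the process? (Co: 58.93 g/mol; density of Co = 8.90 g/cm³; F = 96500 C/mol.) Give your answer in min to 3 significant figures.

Plated area = 15.8 × 9.13 = 144.3 cm²
Volume = 144.3 × 10.4×10⁻⁴ cm = 0.1501 cm³
m(Co) = 0.1501 × 8.90 = 1.336 g
n(Co) = 1.336 / 58.93 = 0.02267 mol; n(e⁻) = 2 × 0.02267 = 0.04534 mol
Q = 0.04534 × 96500 = 4375 C
t = 4375 / 0.687 = 6368 s = 106 min

106 min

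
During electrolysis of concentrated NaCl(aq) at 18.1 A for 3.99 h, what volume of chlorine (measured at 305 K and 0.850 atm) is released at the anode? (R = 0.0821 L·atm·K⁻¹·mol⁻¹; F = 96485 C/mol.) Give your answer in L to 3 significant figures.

Charge passed = 18.1 × 14364 = 2.600×10^5 C
n(e⁻) = 2.600×10^5 / 96485 = 2.695 mol
2Cl⁻ → Cl₂ + 2e⁻, so n(Cl₂) = 2.695 / 2 = 1.348 mol
V = nRT/P = 1.348 × 0.0821 × 305 / 0.850 = 39.71 L

39.7 L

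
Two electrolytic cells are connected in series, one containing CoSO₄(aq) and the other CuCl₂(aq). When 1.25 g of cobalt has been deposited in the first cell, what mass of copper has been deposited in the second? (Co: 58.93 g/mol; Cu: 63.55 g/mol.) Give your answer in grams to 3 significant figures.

1.35 g

n(Co) = 1.25 / 58.93 = 0.02121 mol
Co²⁺ + 2e⁻ → Co, so n(e⁻) = 2 × 0.02121 = 0.04242 mol
The cells are in series, so the same charge (and hence the same n(e⁻) = 0.04242 mol) passes through both.
Cu²⁺ + 2e⁻ → Cu, so n(Cu) = 0.04242 / 2 = 0.02121 mol
m(Cu) = 0.02121 × 63.55 = 1.35 g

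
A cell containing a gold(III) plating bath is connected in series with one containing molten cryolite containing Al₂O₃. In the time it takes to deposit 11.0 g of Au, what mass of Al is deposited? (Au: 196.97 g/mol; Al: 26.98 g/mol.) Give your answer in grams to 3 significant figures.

1.51 g

n(Au) = 11.0 / 196.97 = 0.05585 mol
Au³⁺ + 3e⁻ → Au, so n(e⁻) = 3 × 0.05585 = 0.1676 mol
Same current for the same time ⇒ same n(e⁻) = 0.1676 mol in both cells.
Al³⁺ + 3e⁻ → Al, so n(Al) = 0.1676 / 3 = 0.05587 mol
m(Al) = 0.05587 × 26.98 = 1.51 g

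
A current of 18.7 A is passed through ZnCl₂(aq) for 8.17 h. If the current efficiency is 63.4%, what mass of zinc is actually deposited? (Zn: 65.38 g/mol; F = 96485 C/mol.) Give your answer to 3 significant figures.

118 g

Q = 18.7 × 29412 = 5.500×10^5 C
n(e⁻) = 5.500×10^5 / 96485 = 5.700 mol
Zn²⁺ + 2e⁻ → Zn, so theoretical m(Zn) = 2.850 × 65.38 = 186.3 g
Actual mass = 63.4% × 186.3 = 118 g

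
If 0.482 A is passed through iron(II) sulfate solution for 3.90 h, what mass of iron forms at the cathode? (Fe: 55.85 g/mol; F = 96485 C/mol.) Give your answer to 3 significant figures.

1.96 g

Q = 0.482 A × 14040 s = 6767 C
n(e⁻) = 6767 / 96485 = 0.07014 mol
Fe²⁺ + 2e⁻ → Fe, so n(Fe) = 0.07014 / 2 = 0.03507 mol
m = 0.03507 × 55.85 = 1.96 g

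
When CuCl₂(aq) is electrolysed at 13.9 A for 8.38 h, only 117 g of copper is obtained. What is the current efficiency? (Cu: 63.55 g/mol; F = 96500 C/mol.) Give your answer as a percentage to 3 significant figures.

84.7%

Q = 13.9 × 30168 = 4.193×10^5 C
n(e⁻) = 4.193×10^5 / 96500 = 4.345 mol
Cu²⁺ + 2e⁻ → Cu, so theoretical n(Cu) = 2.173 mol → 138.1 g
Efficiency = 117 / 138.1 = 0.8472 = 84.7%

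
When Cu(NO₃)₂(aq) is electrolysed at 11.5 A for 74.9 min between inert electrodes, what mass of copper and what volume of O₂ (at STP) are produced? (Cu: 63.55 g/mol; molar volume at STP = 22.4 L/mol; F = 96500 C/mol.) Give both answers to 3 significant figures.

17.0 g Cu; 3.00 L O₂

Q = 11.5 × 4494 = 51680 C; n(e⁻) = 51680 / 96500 = 0.5355 mol
Cathode: Cu²⁺ + 2e⁻ → Cu → n(Cu) = 0.5355/2 = 0.2678 mol → 17.0 g
Anode: 2H₂O → O₂ + 4H⁺ + 4e⁻ → n(O₂) = 0.5355/4 = 0.1339 mol → 3.00 L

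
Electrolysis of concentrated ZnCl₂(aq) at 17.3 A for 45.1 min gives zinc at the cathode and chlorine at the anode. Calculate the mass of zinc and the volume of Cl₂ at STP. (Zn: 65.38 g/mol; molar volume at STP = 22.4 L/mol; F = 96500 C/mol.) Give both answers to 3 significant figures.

Q = 17.3 × 2706 = 46810 C; n(e⁻) = 46810 / 96500 = 0.4851 mol
Cathode: Zn²⁺ + 2e⁻ → Zn → n(Zn) = 0.4851/2 = 0.2426 mol → 15.9 g
Anode: 2Cl⁻ → Cl₂ + 2e⁻ → n(Cl₂) = 0.4851/2 = 0.2426 mol → 5.43 L

15.9 g Zn; 5.43 L Cl₂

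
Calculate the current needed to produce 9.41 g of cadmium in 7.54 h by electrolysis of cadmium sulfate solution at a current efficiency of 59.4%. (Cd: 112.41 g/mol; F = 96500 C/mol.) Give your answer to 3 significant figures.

n(Cd) = 9.41 / 112.41 = 0.08371 mol
Cd²⁺ + 2e⁻ → Cd, so n(e⁻) = 2 × 0.08371 = 0.1674 mol
Q = 0.1674 × 96500 / 0.594 = 27200 C
I = Q / t = 27200 / 27144 s = 1.00 A

1.00 A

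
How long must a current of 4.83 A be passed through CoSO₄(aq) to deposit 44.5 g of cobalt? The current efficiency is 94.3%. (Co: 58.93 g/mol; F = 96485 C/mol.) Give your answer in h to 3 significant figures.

8.89 h

n(Co) = 44.5 / 58.93 = 0.7551 mol
Co²⁺ + 2e⁻ → Co, so n(e⁻) = 2 × 0.7551 = 1.510 mol
Q = 1.510 × 96485 / 0.943 = 1.545×10^5 C
t = Q / I = 1.545×10^5 / 4.83 = 31990 s = 8.89 h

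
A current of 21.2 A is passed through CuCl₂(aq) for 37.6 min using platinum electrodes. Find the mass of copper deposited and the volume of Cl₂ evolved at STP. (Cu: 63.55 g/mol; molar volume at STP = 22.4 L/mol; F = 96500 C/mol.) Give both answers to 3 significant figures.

Q = 21.2 × 2256 = 47830 C; n(e⁻) = 47830 / 96500 = 0.4956 mol
Cathode: Cu²⁺ + 2e⁻ → Cu → n(Cu) = 0.4956/2 = 0.2478 mol → 15.7 g
Anode: 2Cl⁻ → Cl₂ + 2e⁻ → n(Cl₂) = 0.4956/2 = 0.2478 mol → 5.55 L

15.7 g Cu; 5.55 L Cl₂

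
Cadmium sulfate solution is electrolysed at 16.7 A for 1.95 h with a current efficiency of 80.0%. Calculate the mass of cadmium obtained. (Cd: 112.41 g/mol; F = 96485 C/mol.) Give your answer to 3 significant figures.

Q = 16.7 × 7020 = 1.172×10^5 C
n(e⁻) = 1.172×10^5 / 96485 = 1.215 mol
Cd²⁺ + 2e⁻ → Cd, so theoretical m(Cd) = 0.6075 × 112.41 = 68.29 g
Actual mass = 80.0% × 68.29 = 54.6 g

54.6 g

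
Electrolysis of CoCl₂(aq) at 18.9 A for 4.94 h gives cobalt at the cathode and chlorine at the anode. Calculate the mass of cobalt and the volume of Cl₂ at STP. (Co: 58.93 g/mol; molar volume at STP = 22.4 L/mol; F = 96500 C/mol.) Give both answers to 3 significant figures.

Q = 18.9 × 17784 = 3.361×10^5 C; n(e⁻) = 3.361×10^5 / 96500 = 3.483 mol
Cathode: Co²⁺ + 2e⁻ → Co → n(Co) = 3.483/2 = 1.742 mol → 103 g
Anode: 2Cl⁻ → Cl₂ + 2e⁻ → n(Cl₂) = 3.483/2 = 1.742 mol → 39.0 L

103 g Co; 39.0 L Cl₂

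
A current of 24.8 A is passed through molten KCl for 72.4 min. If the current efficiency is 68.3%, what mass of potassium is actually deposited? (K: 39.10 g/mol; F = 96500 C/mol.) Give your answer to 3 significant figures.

Q = 24.8 × 4344 = 1.077×10^5 C
n(e⁻) = 1.077×10^5 / 96500 = 1.116 mol
K⁺ + e⁻ → K, so theoretical m(K) = 1.116 × 39.10 = 43.64 g
Actual mass = 68.3% × 43.64 = 29.8 g

29.8 g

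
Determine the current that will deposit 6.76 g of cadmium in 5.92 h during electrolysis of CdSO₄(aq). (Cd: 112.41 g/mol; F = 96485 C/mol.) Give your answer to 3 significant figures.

0.545 A

n(Cd) = 6.76 / 112.41 = 0.06014 mol
Cd²⁺ + 2e⁻ → Cd, so n(e⁻) = 2 × 0.06014 = 0.1203 mol
Q = 0.1203 × 96485 = 11610 C
I = Q / t = 11610 / 21312 s = 0.545 A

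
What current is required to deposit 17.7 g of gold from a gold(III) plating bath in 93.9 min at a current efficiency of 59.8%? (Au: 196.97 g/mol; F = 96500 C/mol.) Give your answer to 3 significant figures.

7.72 A

n(Au) = 17.7 / 196.97 = 0.08986 mol
Au³⁺ + 3e⁻ → Au, so n(e⁻) = 3 × 0.08986 = 0.2696 mol
Q = 0.2696 × 96500 / 0.598 = 43510 C
I = Q / t = 43510 / 5634 s = 7.72 A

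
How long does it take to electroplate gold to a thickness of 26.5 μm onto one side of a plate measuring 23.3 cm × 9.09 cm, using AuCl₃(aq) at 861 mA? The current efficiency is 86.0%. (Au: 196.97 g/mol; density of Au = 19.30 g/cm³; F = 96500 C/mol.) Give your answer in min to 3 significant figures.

Plated area = 23.3 × 9.09 = 211.8 cm²
Volume = 211.8 × 26.5×10⁻⁴ cm = 0.5613 cm³
m(Au) = 0.5613 × 19.30 = 10.83 g
n(Au) = 10.83 / 196.97 = 0.05498 mol; n(e⁻) = 3 × 0.05498 = 0.1649 mol
Q = 0.1649 × 96500 / 0.860 = 18500 C
t = 18500 / 0.861 = 21490 s = 358 min

358 min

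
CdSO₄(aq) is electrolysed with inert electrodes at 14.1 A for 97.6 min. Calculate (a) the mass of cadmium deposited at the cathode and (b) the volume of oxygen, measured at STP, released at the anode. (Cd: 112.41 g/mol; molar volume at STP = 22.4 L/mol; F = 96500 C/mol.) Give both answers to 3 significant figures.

Q = 14.1 × 5856 = 82570 C; n(e⁻) = 82570 / 96500 = 0.8556 mol
Cathode: Cd²⁺ + 2e⁻ → Cd → n(Cd) = 0.8556/2 = 0.4278 mol → 48.1 g
Anode: 2H₂O → O₂ + 4H⁺ + 4e⁻ → n(O₂) = 0.8556/4 = 0.2139 mol → 4.79 L

48.1 g Cd; 4.79 L O₂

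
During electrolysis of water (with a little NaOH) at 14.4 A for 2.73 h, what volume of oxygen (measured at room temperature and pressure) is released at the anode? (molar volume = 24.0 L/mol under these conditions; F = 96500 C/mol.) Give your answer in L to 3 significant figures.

8.80 L

Charge passed = 14.4 × 9828 = 1.415×10^5 C
n(e⁻) = Q/F = 1.415×10^5/96500 = 1.466 mol
2H₂O → O₂ + 4H⁺ + 4e⁻, so n(O₂) = 1.466 / 4 = 0.3665 mol
V = 0.3665 × 24.0 = 8.796 L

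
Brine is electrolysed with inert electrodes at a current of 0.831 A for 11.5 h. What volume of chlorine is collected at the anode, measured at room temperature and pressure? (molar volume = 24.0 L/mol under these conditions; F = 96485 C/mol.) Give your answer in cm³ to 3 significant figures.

4280 cm³

Q = 0.831 A × 41400 s = 34400 C
n(e⁻) = Q/F = 34400/96485 = 0.3565 mol
2Cl⁻ → Cl₂ + 2e⁻, so n(Cl₂) = 0.3565 / 2 = 0.1783 mol
V = 0.1783 × 24.0 = 4.279 L
= 4280 cm³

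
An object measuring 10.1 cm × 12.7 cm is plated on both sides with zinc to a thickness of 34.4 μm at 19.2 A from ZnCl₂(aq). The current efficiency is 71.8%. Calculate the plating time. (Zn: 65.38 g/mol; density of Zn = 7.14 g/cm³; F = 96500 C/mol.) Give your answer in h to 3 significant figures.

Plated area = 2 × 10.1 × 12.7 = 256.5 cm²
Volume = 256.5 × 34.4×10⁻⁴ cm = 0.8824 cm³
m(Zn) = 0.8824 × 7.14 = 6.300 g
n(Zn) = 6.300 / 65.38 = 0.09636 mol; n(e⁻) = 2 × 0.09636 = 0.1927 mol
Q = 0.1927 × 96500 / 0.718 = 25900 C
t = 25900 / 19.2 = 1349 s = 0.375 h

0.375 h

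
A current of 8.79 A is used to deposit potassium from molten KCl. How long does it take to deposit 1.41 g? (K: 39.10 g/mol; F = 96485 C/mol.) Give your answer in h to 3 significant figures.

0.110 h

n(K) = 1.41 / 39.10 = 0.03606 mol
K⁺ + e⁻ → K, so n(e⁻) = 0.03606 mol
Q = 0.03606 × 96485 = 3479 C
t = Q / I = 3479 / 8.79 = 395.8 s = 0.110 h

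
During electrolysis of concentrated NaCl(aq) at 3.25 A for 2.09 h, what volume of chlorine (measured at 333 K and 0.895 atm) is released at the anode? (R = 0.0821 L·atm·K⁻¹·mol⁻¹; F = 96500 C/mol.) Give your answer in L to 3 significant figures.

3.87 L

Q = It = 3.25 × 7524 = 24450 C
Moles of electrons = 24450 / 96500 = 0.2534 mol
2Cl⁻ → Cl₂ + 2e⁻, so n(Cl₂) = 0.2534 / 2 = 0.1267 mol
V = nRT/P = 0.1267 × 0.0821 × 333 / 0.895 = 3.870 L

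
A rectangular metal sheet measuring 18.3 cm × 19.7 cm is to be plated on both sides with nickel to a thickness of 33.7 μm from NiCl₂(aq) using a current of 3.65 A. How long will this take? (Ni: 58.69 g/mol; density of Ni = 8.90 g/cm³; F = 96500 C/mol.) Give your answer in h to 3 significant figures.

Plated area = 2 × 18.3 × 19.7 = 721.0 cm²
Volume = 721.0 × 33.7×10⁻⁴ cm = 2.430 cm³
m(Ni) = 2.430 × 8.90 = 21.63 g
n(Ni) = 21.63 / 58.69 = 0.3685 mol; n(e⁻) = 2 × 0.3685 = 0.7370 mol
Q = 0.7370 × 96500 = 71120 C
t = 71120 / 3.65 = 19480 s = 5.41 h

5.41 h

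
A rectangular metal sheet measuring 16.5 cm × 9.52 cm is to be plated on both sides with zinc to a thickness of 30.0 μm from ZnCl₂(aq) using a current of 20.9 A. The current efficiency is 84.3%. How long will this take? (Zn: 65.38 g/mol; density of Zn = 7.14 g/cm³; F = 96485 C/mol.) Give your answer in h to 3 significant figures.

0.313 h

Plated area = 2 × 16.5 × 9.52 = 314.2 cm²
Volume = 314.2 × 30.0×10⁻⁴ cm = 0.9426 cm³
m(Zn) = 0.9426 × 7.14 = 6.730 g
n(Zn) = 6.730 / 65.38 = 0.1029 mol; n(e⁻) = 2 × 0.1029 = 0.2058 mol
Q = 0.2058 × 96485 / 0.843 = 23550 C
t = 23550 / 20.9 = 1127 s = 0.313 h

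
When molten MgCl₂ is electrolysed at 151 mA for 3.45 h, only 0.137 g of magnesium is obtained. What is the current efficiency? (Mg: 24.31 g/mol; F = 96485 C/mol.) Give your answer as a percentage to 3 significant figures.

58.0%

Q = 0.151 × 12420 = 1875 C
n(e⁻) = 1875 / 96485 = 0.01943 mol
Mg²⁺ + 2e⁻ → Mg, so theoretical n(Mg) = 0.009715 mol → 0.2362 g
Efficiency = 0.137 / 0.2362 = 0.5800 = 58.0%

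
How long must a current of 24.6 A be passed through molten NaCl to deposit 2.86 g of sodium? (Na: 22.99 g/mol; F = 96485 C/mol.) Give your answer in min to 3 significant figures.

8.13 min

n(Na) = 2.86 / 22.99 = 0.1244 mol
Na⁺ + e⁻ → Na, so n(e⁻) = 0.1244 mol
Q = 0.1244 × 96485 = 12000 C
t = Q / I = 12000 / 24.6 = 487.8 s = 8.13 min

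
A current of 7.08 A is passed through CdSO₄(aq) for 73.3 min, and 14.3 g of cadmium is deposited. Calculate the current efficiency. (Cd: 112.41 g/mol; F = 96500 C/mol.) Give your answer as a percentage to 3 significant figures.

Q = 7.08 × 4398 = 31140 C
n(e⁻) = 31140 / 96500 = 0.3227 mol
Cd²⁺ + 2e⁻ → Cd, so theoretical n(Cd) = 0.1614 mol → 18.14 g
Efficiency = 14.3 / 18.14 = 0.7883 = 78.8%

78.8%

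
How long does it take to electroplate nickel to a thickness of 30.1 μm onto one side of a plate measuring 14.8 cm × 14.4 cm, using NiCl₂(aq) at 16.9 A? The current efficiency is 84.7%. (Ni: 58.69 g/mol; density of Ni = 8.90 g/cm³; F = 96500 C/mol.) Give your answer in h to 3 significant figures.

Plated area = 14.8 × 14.4 = 213.1 cm²
Volume = 213.1 × 30.1×10⁻⁴ cm = 0.6414 cm³
m(Ni) = 0.6414 × 8.90 = 5.708 g
n(Ni) = 5.708 / 58.69 = 0.09726 mol; n(e⁻) = 2 × 0.09726 = 0.1945 mol
Q = 0.1945 × 96500 / 0.847 = 22160 C
t = 22160 / 16.9 = 1311 s = 0.364 h

0.364 h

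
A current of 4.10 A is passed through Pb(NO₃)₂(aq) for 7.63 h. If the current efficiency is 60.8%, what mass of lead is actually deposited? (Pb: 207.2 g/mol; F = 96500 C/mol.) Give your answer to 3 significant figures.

73.5 g

Q = 4.10 × 27468 = 1.126×10^5 C
n(e⁻) = 1.126×10^5 / 96500 = 1.167 mol
Pb²⁺ + 2e⁻ → Pb, so theoretical m(Pb) = 0.5835 × 207.2 = 120.9 g
Actual mass = 60.8% × 120.9 = 73.5 g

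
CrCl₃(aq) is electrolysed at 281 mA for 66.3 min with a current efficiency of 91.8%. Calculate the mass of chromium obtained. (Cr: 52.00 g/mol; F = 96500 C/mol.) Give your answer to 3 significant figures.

Q = 0.281 × 3978 = 1118 C
n(e⁻) = 1118 / 96500 = 0.01159 mol
Cr³⁺ + 3e⁻ → Cr, so theoretical m(Cr) = 0.003863 × 52.00 = 0.2009 g
Actual mass = 91.8% × 0.2009 = 0.184 g

0.184 g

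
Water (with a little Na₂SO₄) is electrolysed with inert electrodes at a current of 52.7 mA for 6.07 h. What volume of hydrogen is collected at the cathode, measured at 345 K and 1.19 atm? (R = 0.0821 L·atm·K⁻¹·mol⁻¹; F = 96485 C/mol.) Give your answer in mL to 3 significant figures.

142 mL

Charge passed = 0.0527 × 21852 = 1152 C
Moles of electrons = 1152 / 96485 = 0.01194 mol
2H⁺ + 2e⁻ → H₂, so n(H₂) = 0.01194 / 2 = 0.005970 mol
V = nRT/P = 0.005970 × 0.0821 × 345 / 1.19 = 0.1421 L
= 142 mL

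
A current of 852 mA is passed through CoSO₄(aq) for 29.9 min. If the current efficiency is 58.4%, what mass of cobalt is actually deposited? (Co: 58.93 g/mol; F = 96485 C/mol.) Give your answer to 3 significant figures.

0.273 g

Q = 0.852 × 1794 = 1528 C
n(e⁻) = 1528 / 96485 = 0.01584 mol
Co²⁺ + 2e⁻ → Co, so theoretical m(Co) = 0.007920 × 58.93 = 0.4667 g
Actual mass = 58.4% × 0.4667 = 0.273 g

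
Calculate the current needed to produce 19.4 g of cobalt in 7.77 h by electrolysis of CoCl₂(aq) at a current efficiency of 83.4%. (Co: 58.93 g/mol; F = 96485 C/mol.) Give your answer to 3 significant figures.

n(Co) = 19.4 / 58.93 = 0.3292 mol
Co²⁺ + 2e⁻ → Co, so n(e⁻) = 2 × 0.3292 = 0.6584 mol
Q = 0.6584 × 96485 / 0.834 = 76170 C
I = Q / t = 76170 / 27972 s = 2.72 A

2.72 A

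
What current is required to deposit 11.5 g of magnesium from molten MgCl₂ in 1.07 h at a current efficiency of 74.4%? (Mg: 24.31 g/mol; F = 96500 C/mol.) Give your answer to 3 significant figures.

n(Mg) = 11.5 / 24.31 = 0.4731 mol
Mg²⁺ + 2e⁻ → Mg, so n(e⁻) = 2 × 0.4731 = 0.9462 mol
Q = 0.9462 × 96500 / 0.744 = 1.227×10^5 C
I = Q / t = 1.227×10^5 / 3852 s = 31.9 A

31.9 A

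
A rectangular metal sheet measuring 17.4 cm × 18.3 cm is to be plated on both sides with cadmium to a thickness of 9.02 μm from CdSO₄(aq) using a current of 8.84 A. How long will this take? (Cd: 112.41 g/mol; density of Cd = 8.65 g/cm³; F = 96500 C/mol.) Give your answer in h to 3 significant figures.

0.268 h

Plated area = 2 × 17.4 × 18.3 = 636.8 cm²
Volume = 636.8 × 9.02×10⁻⁴ cm = 0.5744 cm³
m(Cd) = 0.5744 × 8.65 = 4.969 g
n(Cd) = 4.969 / 112.41 = 0.04420 mol; n(e⁻) = 2 × 0.04420 = 0.08840 mol
Q = 0.08840 × 96500 = 8531 C
t = 8531 / 8.84 = 965.0 s = 0.268 h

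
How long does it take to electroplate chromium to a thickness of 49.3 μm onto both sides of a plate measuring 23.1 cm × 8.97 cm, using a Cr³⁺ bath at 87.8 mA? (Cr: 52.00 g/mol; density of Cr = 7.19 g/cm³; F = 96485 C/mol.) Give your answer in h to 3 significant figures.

Plated area = 2 × 23.1 × 8.97 = 414.4 cm²
Volume = 414.4 × 49.3×10⁻⁴ cm = 2.043 cm³
m(Cr) = 2.043 × 7.19 = 14.69 g
n(Cr) = 14.69 / 52.00 = 0.2825 mol; n(e⁻) = 3 × 0.2825 = 0.8475 mol
Q = 0.8475 × 96485 = 81770 C
t = 81770 / 0.0878 = 9.313×10^5 s = 259 h

259 h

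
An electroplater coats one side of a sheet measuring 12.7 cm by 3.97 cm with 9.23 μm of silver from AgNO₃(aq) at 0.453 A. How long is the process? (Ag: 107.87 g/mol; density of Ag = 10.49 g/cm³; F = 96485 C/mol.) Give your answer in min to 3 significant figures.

Plated area = 12.7 × 3.97 = 50.42 cm²
Volume = 50.42 × 9.23×10⁻⁴ cm = 0.04654 cm³
m(Ag) = 0.04654 × 10.49 = 0.4882 g
n(Ag) = 0.4882 / 107.87 = 0.004526 mol; n(e⁻) = 0.004526 mol
Q = 0.004526 × 96485 = 436.7 C
t = 436.7 / 0.453 = 964.0 s = 16.1 min

16.1 min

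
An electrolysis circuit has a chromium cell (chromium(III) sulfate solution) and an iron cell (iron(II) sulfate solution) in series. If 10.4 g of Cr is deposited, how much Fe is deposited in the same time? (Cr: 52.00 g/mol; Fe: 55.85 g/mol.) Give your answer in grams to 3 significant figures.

16.8 g

n(Cr) = 10.4 / 52.00 = 0.2000 mol
Cr³⁺ + 3e⁻ → Cr, so n(e⁻) = 3 × 0.2000 = 0.6000 mol
The cells are in series, so the same charge (and hence the same n(e⁻) = 0.6000 mol) passes through both.
Fe²⁺ + 2e⁻ → Fe, so n(Fe) = 0.6000 / 2 = 0.3000 mol
m(Fe) = 0.3000 × 55.85 = 16.8 g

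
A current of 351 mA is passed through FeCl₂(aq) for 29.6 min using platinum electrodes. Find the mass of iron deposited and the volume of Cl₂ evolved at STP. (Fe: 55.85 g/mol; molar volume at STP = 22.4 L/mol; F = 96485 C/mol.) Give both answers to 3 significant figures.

Q = 0.351 × 1776 = 623.4 C; n(e⁻) = 623.4 / 96485 = 0.006461 mol
Cathode: Fe²⁺ + 2e⁻ → Fe → n(Fe) = 0.006461/2 = 0.003231 mol → 0.180 g
Anode: 2Cl⁻ → Cl₂ + 2e⁻ → n(Cl₂) = 0.006461/2 = 0.003231 mol → 0.0724 L

0.180 g Fe; 0.0724 L Cl₂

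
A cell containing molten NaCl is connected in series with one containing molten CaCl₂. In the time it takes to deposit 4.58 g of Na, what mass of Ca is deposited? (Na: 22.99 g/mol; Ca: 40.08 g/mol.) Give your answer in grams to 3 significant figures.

n(Na) = 4.58 / 22.99 = 0.1992 mol
Na⁺ + e⁻ → Na, so n(e⁻) = 0.1992 mol
Same current for the same time ⇒ same n(e⁻) = 0.1992 mol in both cells.
Ca²⁺ + 2e⁻ → Ca, so n(Ca) = 0.1992 / 2 = 0.09960 mol
m(Ca) = 0.09960 × 40.08 = 3.99 g

3.99 g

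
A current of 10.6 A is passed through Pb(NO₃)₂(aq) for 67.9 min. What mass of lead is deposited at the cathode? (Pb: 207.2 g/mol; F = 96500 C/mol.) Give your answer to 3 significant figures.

46.4 g

Q = It = 10.6 × 4074 = 43180 C
Moles of electrons = 43180 / 96500 = 0.4475 mol
Pb²⁺ + 2e⁻ → Pb, so n(Pb) = 0.4475 / 2 = 0.2238 mol
m = 0.2238 × 207.2 = 46.4 g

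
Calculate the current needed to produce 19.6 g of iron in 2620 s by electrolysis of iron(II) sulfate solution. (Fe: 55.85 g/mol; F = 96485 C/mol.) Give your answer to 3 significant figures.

n(Fe) = 19.6 / 55.85 = 0.3509 mol
Fe²⁺ + 2e⁻ → Fe, so n(e⁻) = 2 × 0.3509 = 0.7018 mol
Q = 0.7018 × 96485 = 67710 C
I = Q / t = 67710 / 2620 s = 25.8 A

25.8 A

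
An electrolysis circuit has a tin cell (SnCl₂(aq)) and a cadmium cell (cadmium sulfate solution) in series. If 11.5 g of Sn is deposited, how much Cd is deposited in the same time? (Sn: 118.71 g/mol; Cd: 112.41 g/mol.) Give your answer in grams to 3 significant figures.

n(Sn) = 11.5 / 118.71 = 0.09687 mol
Sn²⁺ + 2e⁻ → Sn, so n(e⁻) = 2 × 0.09687 = 0.1937 mol
Same current for the same time ⇒ same n(e⁻) = 0.1937 mol in both cells.
Cd²⁺ + 2e⁻ → Cd, so n(Cd) = 0.1937 / 2 = 0.09685 mol
m(Cd) = 0.09685 × 112.41 = 10.9 g

10.9 g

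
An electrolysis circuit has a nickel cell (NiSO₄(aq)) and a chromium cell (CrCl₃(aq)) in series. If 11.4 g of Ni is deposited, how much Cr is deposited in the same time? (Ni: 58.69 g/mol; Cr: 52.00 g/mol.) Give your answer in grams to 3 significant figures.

n(Ni) = 11.4 / 58.69 = 0.1942 mol
Ni²⁺ + 2e⁻ → Ni, so n(e⁻) = 2 × 0.1942 = 0.3884 mol
The cells are in series, so the same charge (and hence the same n(e⁻) = 0.3884 mol) passes through both.
Cr³⁺ + 3e⁻ → Cr, so n(Cr) = 0.3884 / 3 = 0.1295 mol
m(Cr) = 0.1295 × 52.00 = 6.73 g

6.73 g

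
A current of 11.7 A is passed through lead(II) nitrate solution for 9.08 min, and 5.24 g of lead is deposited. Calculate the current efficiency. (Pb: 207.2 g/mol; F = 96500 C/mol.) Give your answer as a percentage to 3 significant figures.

76.6%

Q = 11.7 × 544.8 = 6374 C
n(e⁻) = 6374 / 96500 = 0.06605 mol
Pb²⁺ + 2e⁻ → Pb, so theoretical n(Pb) = 0.03303 mol → 6.844 g
Efficiency = 5.24 / 6.844 = 0.7656 = 76.6%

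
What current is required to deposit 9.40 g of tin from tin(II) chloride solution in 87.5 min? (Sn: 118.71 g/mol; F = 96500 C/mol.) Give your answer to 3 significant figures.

n(Sn) = 9.40 / 118.71 = 0.07918 mol
Sn²⁺ + 2e⁻ → Sn, so n(e⁻) = 2 × 0.07918 = 0.1584 mol
Q = 0.1584 × 96500 = 15290 C
I = Q / t = 15290 / 5250 s = 2.91 A

2.91 A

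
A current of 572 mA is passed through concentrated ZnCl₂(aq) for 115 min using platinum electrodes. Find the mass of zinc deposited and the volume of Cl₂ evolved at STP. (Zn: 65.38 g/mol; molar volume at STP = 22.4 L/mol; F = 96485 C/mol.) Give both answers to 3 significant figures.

1.34 g Zn; 0.458 L Cl₂

Q = 0.572 × 6900 = 3947 C; n(e⁻) = 3947 / 96485 = 0.04091 mol
Cathode: Zn²⁺ + 2e⁻ → Zn → n(Zn) = 0.04091/2 = 0.02046 mol → 1.34 g
Anode: 2Cl⁻ → Cl₂ + 2e⁻ → n(Cl₂) = 0.04091/2 = 0.02046 mol → 0.458 L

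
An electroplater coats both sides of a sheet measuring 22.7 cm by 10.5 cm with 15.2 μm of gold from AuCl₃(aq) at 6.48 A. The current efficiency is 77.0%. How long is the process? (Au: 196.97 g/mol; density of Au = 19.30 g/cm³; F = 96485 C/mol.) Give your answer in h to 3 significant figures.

Plated area = 2 × 22.7 × 10.5 = 476.7 cm²
Volume = 476.7 × 15.2×10⁻⁴ cm = 0.7246 cm³
m(Au) = 0.7246 × 19.30 = 13.98 g
n(Au) = 13.98 / 196.97 = 0.07098 mol; n(e⁻) = 3 × 0.07098 = 0.2129 mol
Q = 0.2129 × 96485 / 0.770 = 26680 C
t = 26680 / 6.48 = 4117 s = 1.14 h

1.14 h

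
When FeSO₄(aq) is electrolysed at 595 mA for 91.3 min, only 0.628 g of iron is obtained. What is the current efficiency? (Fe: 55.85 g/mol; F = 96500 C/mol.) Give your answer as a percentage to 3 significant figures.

Q = 0.595 × 5478 = 3259 C
n(e⁻) = 3259 / 96500 = 0.03377 mol
Fe²⁺ + 2e⁻ → Fe, so theoretical n(Fe) = 0.01689 mol → 0.9433 g
Efficiency = 0.628 / 0.9433 = 0.6657 = 66.6%

66.6%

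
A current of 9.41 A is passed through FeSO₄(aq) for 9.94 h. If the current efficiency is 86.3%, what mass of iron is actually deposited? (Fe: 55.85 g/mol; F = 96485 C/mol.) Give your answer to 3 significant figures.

Q = 9.41 × 35784 = 3.367×10^5 C
n(e⁻) = 3.367×10^5 / 96485 = 3.490 mol
Fe²⁺ + 2e⁻ → Fe, so theoretical m(Fe) = 1.745 × 55.85 = 97.46 g
Actual mass = 86.3% × 97.46 = 84.1 g

84.1 g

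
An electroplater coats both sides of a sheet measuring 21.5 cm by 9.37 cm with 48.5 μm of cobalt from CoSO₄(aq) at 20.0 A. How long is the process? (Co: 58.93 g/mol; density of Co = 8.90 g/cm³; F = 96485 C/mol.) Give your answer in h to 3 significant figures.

0.791 h

Plated area = 2 × 21.5 × 9.37 = 402.9 cm²
Volume = 402.9 × 48.5×10⁻⁴ cm = 1.954 cm³
m(Co) = 1.954 × 8.90 = 17.39 g
n(Co) = 17.39 / 58.93 = 0.2951 mol; n(e⁻) = 2 × 0.2951 = 0.5902 mol
Q = 0.5902 × 96485 = 56950 C
t = 56950 / 20.0 = 2848 s = 0.791 h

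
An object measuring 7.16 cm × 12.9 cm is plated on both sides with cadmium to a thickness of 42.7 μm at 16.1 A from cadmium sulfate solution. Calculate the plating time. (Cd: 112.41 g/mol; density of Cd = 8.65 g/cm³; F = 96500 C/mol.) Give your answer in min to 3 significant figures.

12.1 min

Plated area = 2 × 7.16 × 12.9 = 184.7 cm²
Volume = 184.7 × 42.7×10⁻⁴ cm = 0.7887 cm³
m(Cd) = 0.7887 × 8.65 = 6.822 g
n(Cd) = 6.822 / 112.41 = 0.06069 mol; n(e⁻) = 2 × 0.06069 = 0.1214 mol
Q = 0.1214 × 96500 = 11720 C
t = 11720 / 16.1 = 728.0 s = 12.1 min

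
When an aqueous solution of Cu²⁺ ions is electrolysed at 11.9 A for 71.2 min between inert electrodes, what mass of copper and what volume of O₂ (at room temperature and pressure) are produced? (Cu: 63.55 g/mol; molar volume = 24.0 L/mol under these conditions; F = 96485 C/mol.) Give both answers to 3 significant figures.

Q = 11.9 × 4272 = 50840 C; n(e⁻) = 50840 / 96485 = 0.5269 mol
Cathode: Cu²⁺ + 2e⁻ → Cu → n(Cu) = 0.5269/2 = 0.2635 mol → 16.7 g
Anode: 2H₂O → O₂ + 4H⁺ + 4e⁻ → n(O₂) = 0.5269/4 = 0.1317 mol → 3.16 L

16.7 g Cu; 3.16 L O₂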